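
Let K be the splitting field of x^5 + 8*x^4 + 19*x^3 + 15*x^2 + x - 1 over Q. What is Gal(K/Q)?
The polynomial f is an irreducible quintic over Q, so G = Gal(f/Q) is a transitive subgroup of S_5: one of C_5 (5T1, order 5), D_5 (5T2, order 10), F_20 (5T3, order 20), A_5 (5T4, order 60) or S_5 (5T5, order 120). The discriminant of f is 14641 = 121^2, a perfect square, so G is contained in A_5. The transitive groups of degree 5 contained in A_5 are: C_5 (5T1, order 5), D_5 (5T2, order 10), A_5 (5T4, order 60). By Dedekind's theorem, for a prime p not dividing disc(f) the degrees of the irreducible factors of f mod p form the cycle type of an element of G. Factoring f modulo the 14 such primes p <= 47 (skipping 11, which divides the discriminant), each new pattern first appears at: mod 2: f = (x^5 + x^3 + x^2 + x + 1), pattern 5; mod 23: f = (x + 3)(x + 17)(x + 18)(x + 19)(x + 20), pattern 1+1+1+1+1. No other pattern occurs in this range, so the set of observed cycle types is {5, 1+1+1+1+1}. The candidates containing elements of all these cycle types are C_5 (5T1) of order 5, D_5 (5T2) of order 10, A_5 (5T4) of order 60; the others are excluded. The observed types are precisely the cycle types that occur in C_5 (5T1). Each of the other remaining candidates has further cycle types, and by the Chebotarev density theorem the matching factorization patterns would occur for a proportion of primes equal to their share of the group: D_5 (5T2) additionally contains elements of type 2+2+1 (5 of its 10 elements, about 50% of primes); A_5 (5T4) additionally contains elements of type 3+1+1, 2+2+1 (35 of its 60 elements, about 58% of primes). None of the 14 primes tested shows any such pattern (for each of these groups the chance of that is below 10^-4), which rules them out. Hence G = C_5 (5T1), of order 5.

5T1: C_5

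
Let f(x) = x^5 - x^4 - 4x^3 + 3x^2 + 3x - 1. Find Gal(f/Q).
The polynomial f is an irreducible quintic over Q, so G = Gal(f/Q) is a transitive subgroup of S_5: one of C_5 (5T1, order 5), D_5 (5T2, order 10), F_20 (5T3, order 20), A_5 (5T4, order 60) or S_5 (5T5, order 120). The discriminant of f is 14641 = 121^2, a perfect square, so G is contained in A_5. The transitive groups of degree 5 contained in A_5 are: C_5 (5T1, order 5), D_5 (5T2, order 10), A_5 (5T4, order 60). By Dedekind's theorem, for a prime p not dividing disc(f) the degrees of the irreducible factors of f mod p form the cycle type of an element of G. Factoring f modulo the 14 such primes p <= 47 (skipping 11, which divides the discriminant), each new pattern first appears at: mod 2: f = (x^5 + x^4 + x^2 + x + 1), pattern 5; mod 23: f = (x + 4)(x + 6)(x + 10)(x + 11)(x + 14), pattern 1+1+1+1+1. No other pattern occurs in this range, so the set of observed cycle types is {5, 1+1+1+1+1}. The candidates containing elements of all these cycle types are C_5 (5T1) of order 5, D_5 (5T2) of order 10, A_5 (5T4) of order 60; the others are excluded. The observed types are precisely the cycle types that occur in C_5 (5T1). Each of the other remaining candidates has further cycle types, and by the Chebotarev density theorem the matching factorization patterns would occur for a proportion of primes equal to their share of the group: D_5 (5T2) additionally contains elements of type 2+2+1 (5 of its 10 elements, about 50% of primes); A_5 (5T4) additionally contains elements of type 3+1+1, 2+2+1 (35 of its 60 elements, about 58% of primes). None of the 14 primes tested shows any such pattern (for each of these groups the chance of that is below 10^-4), which rules them out. Hence G = C_5 (5T1), of order 5.

5T1: C_5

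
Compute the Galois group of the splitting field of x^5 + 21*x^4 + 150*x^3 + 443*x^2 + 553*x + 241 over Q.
The polynomial f is an irreducible quintic over Q, so G = Gal(f/Q) is a transitive subgroup of S_5: one of C_5 (5T1, order 5), D_5 (5T2, order 10), F_20 (5T3, order 20), A_5 (5T4, order 60) or S_5 (5T5, order 120). The discriminant of f is 14320669561 = 119669^2, a perfect square, so G is contained in A_5. The transitive groups of degree 5 contained in A_5 are: C_5 (5T1, order 5), D_5 (5T2, order 10), A_5 (5T4, order 60). By Dedekind's theorem, for a prime p not dividing disc(f) the degrees of the irreducible factors of f mod p form the cycle type of an element of G. Factoring f modulo the 14 such primes p <= 59 (skipping 11, 23, 43, which divide the discriminant), each new pattern first appears at: mod 2: f = (x^5 + x^4 + x^2 + x + 1), pattern 5. No other pattern occurs in this range, so the set of observed cycle types is {5}. The candidates containing elements of all these cycle types are C_5 (5T1) of order 5, D_5 (5T2) of order 10, A_5 (5T4) of order 60; the others are excluded. The observed types are precisely the cycle types that occur in C_5 (5T1) (apart from the identity). Each of the other remaining candidates has further cycle types, and by the Chebotarev density theorem the matching factorization patterns would occur for a proportion of primes equal to their share of the group: D_5 (5T2) additionally contains elements of type 2+2+1 (5 of its 10 elements, about 50% of primes); A_5 (5T4) additionally contains elements of type 3+1+1, 2+2+1 (35 of its 60 elements, about 58% of primes). None of the 14 primes tested shows any such pattern (for each of these groups the chance of that is below 10^-4), which rules them out. Hence G = C_5 (5T1), of order 5.

C_5 (order 5)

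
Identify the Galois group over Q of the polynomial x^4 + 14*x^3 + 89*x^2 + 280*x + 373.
V_4 (order 4)

The polynomial is an irreducible quartic over Q and its discriminant is 6170256 = 2484^2, a perfect square, so the Galois group is contained in A_4. The resolvent cubic y^3 - 89*y^2 + 2428*y - 18720 splits completely over Q, which gives the Klein four-group V_4.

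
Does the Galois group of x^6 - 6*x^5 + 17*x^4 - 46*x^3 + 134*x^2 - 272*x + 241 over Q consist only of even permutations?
The polynomial is irreducible of degree 6 over Q. Its discriminant is -15635001708544, which is not a perfect square. A Galois group lies in the alternating group exactly when the discriminant is a square in Q, so the Galois group (S_4 x C_2) is not contained in A_6.

No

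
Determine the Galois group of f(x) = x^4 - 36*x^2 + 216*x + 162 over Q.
D_4, the dihedral group of order 8

The polynomial is an irreducible quartic over Q and its discriminant is -88159684608, which is not a perfect square, so the Galois group is not contained in A_4. The resolvent cubic y^3 + 36*y^2 - 648*y - 69984 has exactly one rational root, so the Galois group is C_4 or D_4. The quartic remains irreducible over Q(sqrt(disc)), so the group is D_4.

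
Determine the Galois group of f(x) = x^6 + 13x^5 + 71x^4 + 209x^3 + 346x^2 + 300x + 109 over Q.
(C_3 x C_3) : C_4 (order 36)

The polynomial f is an irreducible sextic over Q, so G = Gal(f/Q) is one of the 16 transitive subgroups 6T1, ..., 6T16 of S_6. The discriminant of f is 525625 = 725^2, a perfect square, so G is contained in A_6. The transitive groups of degree 6 contained in A_6 are: A_4 (6T4, order 12), S_4 (6T7, order 24), (C_3 x C_3) : C_4 (6T10, order 36), PSL(2,5) (6T12, order 60), A_6 (6T15, order 360). By Dedekind's theorem, for a prime p not dividing disc(f) the degrees of the irreducible factors of f mod p form the cycle type of an element of G. Factoring f modulo the 19 such primes p <= 73 (skipping 5, 29, which divide the discriminant), each new pattern first appears at: mod 2: f = (x^2 + x + 1)(x^4 + x + 1), pattern 4+2; mod 11: f = (x^3 + 3x^2 + 5x + 5)(x^3 + 10x^2 + 3x + 2), pattern 3+3; mod 19: f = (x + 13)(x + 14)(x^2 + 8x + 17)(x^2 + 16x + 8), pattern 2+2+1+1; mod 61: f = (x + 30)(x + 37)(x + 44)(x^3 + 24x^2 + 59x + 50), pattern 3+1+1+1. No other pattern occurs in this range, so the set of observed cycle types is {4+2, 3+3, 2+2+1+1, 3+1+1+1}. The candidates containing elements of all these cycle types are (C_3 x C_3) : C_4 (6T10) of order 36, A_6 (6T15) of order 360; the others are excluded. The observed types are precisely the cycle types that occur in (C_3 x C_3) : C_4 (6T10) (apart from the identity). Each of the other remaining candidates has further cycle types, and by the Chebotarev density theorem the matching factorization patterns would occur for a proportion of primes equal to their share of the group: A_6 (6T15) additionally contains elements of type 5+1 (144 of its 360 elements, about 40% of primes). None of the 19 primes tested shows any such pattern (for each of these groups the chance of that is below 10^-4), which rules them out. Hence G = (C_3 x C_3) : C_4 (6T10), of order 36.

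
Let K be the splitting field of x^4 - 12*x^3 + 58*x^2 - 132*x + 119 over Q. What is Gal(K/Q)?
C_4, the cyclic group of order 4

The polynomial is an irreducible quartic over Q and its discriminant is 2048, which is not a perfect square, so the Galois group is not contained in A_4. The resolvent cubic y^3 - 58*y^2 + 1108*y - 6952 has exactly one rational root, so the Galois group is C_4 or D_4. The quartic becomes reducible over Q(sqrt(disc)), so the group is C_4.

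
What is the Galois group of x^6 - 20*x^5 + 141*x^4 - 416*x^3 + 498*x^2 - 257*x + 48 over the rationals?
6T12: PSL(2,5)

The polynomial f is an irreducible sextic over Q, so G = Gal(f/Q) is one of the 16 transitive subgroups 6T1, ..., 6T16 of S_6. The discriminant of f is 30991489 = 5567^2, a perfect square, so G is contained in A_6. The transitive groups of degree 6 contained in A_6 are: A_4 (6T4, order 12), S_4 (6T7, order 24), (C_3 x C_3) : C_4 (6T10, order 36), PSL(2,5) (6T12, order 60), A_6 (6T15, order 360). By Dedekind's theorem, for a prime p not dividing disc(f) the degrees of the irreducible factors of f mod p form the cycle type of an element of G. Factoring f modulo the 21 such primes p <= 79 (skipping 19, which divides the discriminant), each new pattern first appears at: mod 2: f = (x)(x^5 + x^3 + 1), pattern 5+1; mod 7: f = (x^3 + 2x^2 + 3)(x^3 + 6x^2 + 3x + 2), pattern 3+3; mod 61: f = (x + 58)(x + 59)(x^2 + 21x + 10)(x^2 + 25x + 13), pattern 2+2+1+1. No other pattern occurs in this range, so the set of observed cycle types is {5+1, 3+3, 2+2+1+1}. The candidates containing elements of all these cycle types are PSL(2,5) (6T12) of order 60, A_6 (6T15) of order 360; the others are excluded. The observed types are precisely the cycle types that occur in PSL(2,5) (6T12) (apart from the identity). Each of the other remaining candidates has further cycle types, and by the Chebotarev density theorem the matching factorization patterns would occur for a proportion of primes equal to their share of the group: A_6 (6T15) additionally contains elements of type 4+2, 3+1+1+1 (130 of its 360 elements, about 36% of primes). None of the 21 primes tested shows any such pattern (for each of these groups the chance of that is below 10^-4), which rules them out. Hence G = PSL(2,5) (6T12), of order 60.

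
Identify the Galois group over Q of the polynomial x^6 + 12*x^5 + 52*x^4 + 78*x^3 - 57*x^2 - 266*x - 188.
6T7: S_4

The polynomial f is an irreducible sextic over Q, so G = Gal(f/Q) is one of the 16 transitive subgroups 6T1, ..., 6T16 of S_6. The discriminant of f is 454513278976 = 674176^2, a perfect square, so G is contained in A_6. The transitive groups of degree 6 contained in A_6 are: A_4 (6T4, order 12), S_4 (6T7, order 24), (C_3 x C_3) : C_4 (6T10, order 36), PSL(2,5) (6T12, order 60), A_6 (6T15, order 360). By Dedekind's theorem, for a prime p not dividing disc(f) the degrees of the irreducible factors of f mod p form the cycle type of an element of G. Factoring f modulo the 79 such primes p <= 421 (skipping 2, 23, 229, which divide the discriminant), each new pattern first appears at: mod 3: f = (x^3 + x^2 + 2)(x^3 + 2x^2 + 2x + 2), pattern 3+3; mod 7: f = (x^2 + 5x + 5)(x^4 + 5x^2 + 4x + 3), pattern 4+2; mod 29: f = (x + 11)(x + 19)(x^2 + 3x + 12)(x^2 + 8x + 28), pattern 2+2+1+1; mod 193: f = (x + 47)(x + 66)(x + 98)(x + 111)(x + 131)(x + 138), pattern 1+1+1+1+1+1. No other pattern occurs in this range, so the set of observed cycle types is {3+3, 4+2, 2+2+1+1, 1+1+1+1+1+1}. The candidates containing elements of all these cycle types are S_4 (6T7) of order 24, (C_3 x C_3) : C_4 (6T10) of order 36, A_6 (6T15) of order 360; the others are excluded. The observed types are precisely the cycle types that occur in S_4 (6T7). Each of the other remaining candidates has further cycle types, and by the Chebotarev density theorem the matching factorization patterns would occur for a proportion of primes equal to their share of the group: (C_3 x C_3) : C_4 (6T10) additionally contains elements of type 3+1+1+1 (4 of its 36 elements, about 11% of primes); A_6 (6T15) additionally contains elements of type 5+1, 3+1+1+1 (184 of its 360 elements, about 51% of primes). None of the 79 primes tested shows any such pattern (for each of these groups the chance of that is below 10^-4), which rules them out. Hence G = S_4 (6T7), of order 24.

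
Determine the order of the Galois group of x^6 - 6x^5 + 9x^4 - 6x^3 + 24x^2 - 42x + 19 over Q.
24

The degree of the splitting field over Q equals the order of the Galois group, so first determine the group. The polynomial f is an irreducible sextic over Q, so G = Gal(f/Q) is one of the 16 transitive subgroups 6T1, ..., 6T16 of S_6. The discriminant of f is -11156429376, which is not a perfect square, so G is not contained in A_6. The transitive groups of degree 6 not contained in A_6 are: C_6 (6T1, order 6), S_3 (6T2, order 6), D_6 (6T3, order 12), C_3 x S_3 (6T5, order 18), A_4 x C_2 (6T6, order 24), S_4 (6T8, order 24), S_3 x S_3 (6T9, order 36), S_4 x C_2 (6T11, order 48), (S_3 x S_3) : C_2 (6T13, order 72), PGL(2,5) (6T14, order 120), S_6 (6T16, order 720). By Dedekind's theorem, for a prime p not dividing disc(f) the degrees of the irreducible factors of f mod p form the cycle type of an element of G. Factoring f modulo the 33 such primes p <= 149 (skipping 2, 3, which divide the discriminant), each new pattern first appears at: mod 5: f = (x^3 + x + 4)(x^3 + 4x^2 + 3x + 1), pattern 3+3; mod 7: f = (x^6 + x^5 + 2x^4 + x^3 + 3x^2 + 5), pattern 6; mod 17: f = (x + 11)(x + 12)(x^2 + x + 6)(x^2 + 4x + 7), pattern 2+2+1+1; mod 19: f = (x)(x + 3)(x + 6)(x + 12)(x^2 + 11x + 13), pattern 2+1+1+1+1; mod 71: f = (x^2 + 30x + 28)(x^2 + 48x + 33)(x^2 + 58x + 19), pattern 2+2+2. No other pattern occurs in this range, so the set of observed cycle types is {3+3, 6, 2+2+1+1, 2+1+1+1+1, 2+2+2}. The candidates containing elements of all these cycle types are A_4 x C_2 (6T6) of order 24, S_4 x C_2 (6T11) of order 48, (S_3 x S_3) : C_2 (6T13) of order 72, S_6 (6T16) of order 720; the others are excluded. The observed types are precisely the cycle types that occur in A_4 x C_2 (6T6) (apart from the identity). Each of the other remaining candidates has further cycle types, and by the Chebotarev density theorem the matching factorization patterns would occur for a proportion of primes equal to their share of the group: S_4 x C_2 (6T11) additionally contains elements of type 4+2, 4+1+1 (12 of its 48 elements, about 25% of primes); (S_3 x S_3) : C_2 (6T13) additionally contains elements of type 4+2, 3+2+1, 3+1+1+1 (34 of its 72 elements, about 47% of primes); S_6 (6T16) additionally contains elements of type 5+1, 4+2, 4+1+1, 3+2+1, 3+1+1+1 (484 of its 720 elements, about 67% of primes). None of the 33 primes tested shows any such pattern (for each of these groups the chance of that is below 10^-4), which rules them out. Hence G = A_4 x C_2 (6T6), of order 24. The Galois group A_4 x C_2 (6T6) has order 24, so the splitting field has degree 24 over Q.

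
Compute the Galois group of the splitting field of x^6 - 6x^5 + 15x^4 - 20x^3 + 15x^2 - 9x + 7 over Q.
(S_3 x S_3) : C_2 (order 72)

The polynomial f is an irreducible sextic over Q, so G = Gal(f/Q) is one of the 16 transitive subgroups 6T1, ..., 6T16 of S_6. The discriminant of f is -9059283, which is not a perfect square, so G is not contained in A_6. The transitive groups of degree 6 not contained in A_6 are: C_6 (6T1, order 6), S_3 (6T2, order 6), D_6 (6T3, order 12), C_3 x S_3 (6T5, order 18), A_4 x C_2 (6T6, order 24), S_4 (6T8, order 24), S_3 x S_3 (6T9, order 36), S_4 x C_2 (6T11, order 48), (S_3 x S_3) : C_2 (6T13, order 72), PGL(2,5) (6T14, order 120), S_6 (6T16, order 720). By Dedekind's theorem, for a prime p not dividing disc(f) the degrees of the irreducible factors of f mod p form the cycle type of an element of G. Factoring f modulo the 28 such primes p <= 127 (skipping 3, 17, 43, which divide the discriminant), each new pattern first appears at: mod 2: f = (x^6 + x^4 + x^2 + x + 1), pattern 6; mod 7: f = (x)(x^2 + 2x + 3)(x^3 + 6x^2 + 4), pattern 3+2+1; mod 11: f = (x^2 + 7x + 5)(x^4 + 9x^3 + 2x^2 + 9x + 8), pattern 4+2; mod 13: f = (x + 2)(x + 7)(x^2 + x + 4)(x^2 + 10x + 5), pattern 2+2+1+1; mod 61: f = (x + 39)(x + 50)(x + 56)(x + 58)(x^2 + 35x + 14), pattern 2+1+1+1+1; mod 97: f = (x + 47)(x + 84)(x + 86)(x^3 + 68x^2 + 18x + 73), pattern 3+1+1+1; mod 113: f = (x^2 + 47x + 24)(x^2 + 66x + 38)(x^2 + 107x + 15), pattern 2+2+2; mod 127: f = (x^3 + 36x^2 + 31x + 41)(x^3 + 85x^2 + 99x + 90), pattern 3+3. No other pattern occurs in this range, so the set of observed cycle types is {6, 3+2+1, 4+2, 2+2+1+1, 2+1+1+1+1, 3+1+1+1, 2+2+2, 3+3}. The candidates containing elements of all these cycle types are (S_3 x S_3) : C_2 (6T13) of order 72, S_6 (6T16) of order 720; the others are excluded. The observed types are precisely the cycle types that occur in (S_3 x S_3) : C_2 (6T13) (apart from the identity). Each of the other remaining candidates has further cycle types, and by the Chebotarev density theorem the matching factorization patterns would occur for a proportion of primes equal to their share of the group: S_6 (6T16) additionally contains elements of type 5+1, 4+1+1 (234 of its 720 elements, about 32% of primes). None of the 28 primes tested shows any such pattern (for each of these groups the chance of that is below 10^-4), which rules them out. Hence G = (S_3 x S_3) : C_2 (6T13), of order 72.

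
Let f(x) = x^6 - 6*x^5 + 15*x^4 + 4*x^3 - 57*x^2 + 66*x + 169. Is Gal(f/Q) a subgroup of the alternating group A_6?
No

The polynomial is irreducible of degree 6 over Q. Its discriminant is -190210142896128, which is not a perfect square. A Galois group lies in the alternating group exactly when the discriminant is a square in Q, so the Galois group (C_3 x S_3) is not contained in A_6.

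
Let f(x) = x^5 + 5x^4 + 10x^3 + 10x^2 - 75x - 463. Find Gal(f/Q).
The polynomial f is an irreducible quintic over Q, so G = Gal(f/Q) is a transitive subgroup of S_5: one of C_5 (5T1, order 5), D_5 (5T2, order 10), F_20 (5T3, order 20), A_5 (5T4, order 60) or S_5 (5T5, order 120). The discriminant of f is 67108864000000 = 8192000^2, a perfect square, so G is contained in A_5. The transitive groups of degree 5 contained in A_5 are: C_5 (5T1, order 5), D_5 (5T2, order 10), A_5 (5T4, order 60). By Dedekind's theorem, for a prime p not dividing disc(f) the degrees of the irreducible factors of f mod p form the cycle type of an element of G. Factoring f modulo the 23 such primes p <= 97 (skipping 2, 5, which divide the discriminant), each new pattern first appears at: mod 3: f = (x + 1)(x^2 + 1)(x^2 + x + 2), pattern 2+2+1; mod 7: f = (x^5 + 5x^4 + 3x^3 + 3x^2 + 2x + 6), pattern 5. No other pattern occurs in this range, so the set of observed cycle types is {2+2+1, 5}. The candidates containing elements of all these cycle types are D_5 (5T2) of order 10, A_5 (5T4) of order 60; the others are excluded. The observed types are precisely the cycle types that occur in D_5 (5T2) (apart from the identity). Each of the other remaining candidates has further cycle types, and by the Chebotarev density theorem the matching factorization patterns would occur for a proportion of primes equal to their share of the group: A_5 (5T4) additionally contains elements of type 3+1+1 (20 of its 60 elements, about 33% of primes). None of the 23 primes tested shows any such pattern (for each of these groups the chance of that is below 10^-4), which rules them out. Hence G = D_5 (5T2), of order 10.

D_5 (also written D5)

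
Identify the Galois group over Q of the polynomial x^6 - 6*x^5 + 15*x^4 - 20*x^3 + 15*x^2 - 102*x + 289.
(S_3 x S_3) : C_2 (also written G72)

The polynomial f is an irreducible sextic over Q, so G = Gal(f/Q) is one of the 16 transitive subgroups 6T1, ..., 6T16 of S_6. The discriminant of f is -9727331052552192, which is not a perfect square, so G is not contained in A_6. The transitive groups of degree 6 not contained in A_6 are: C_6 (6T1, order 6), S_3 (6T2, order 6), D_6 (6T3, order 12), C_3 x S_3 (6T5, order 18), A_4 x C_2 (6T6, order 24), S_4 (6T8, order 24), S_3 x S_3 (6T9, order 36), S_4 x C_2 (6T11, order 48), (S_3 x S_3) : C_2 (6T13, order 72), PGL(2,5) (6T14, order 120), S_6 (6T16, order 720). By Dedekind's theorem, for a prime p not dividing disc(f) the degrees of the irreducible factors of f mod p form the cycle type of an element of G. Factoring f modulo the 27 such primes p <= 127 (skipping 2, 3, 17, 43, which divide the discriminant), each new pattern first appears at: mod 5: f = (x^6 + 4x^5 + 3x + 4), pattern 6; mod 7: f = (x + 1)(x^2 + 6x + 3)(x^3 + x^2 + 6x + 3), pattern 3+2+1; mod 11: f = (x^2 + 5x + 2)(x^4 + 2x^2 + 3x + 7), pattern 4+2; mod 13: f = (x + 2)(x + 5)(x^2 + 4x + 6)(x^2 + 9x + 2), pattern 2+2+1+1; mod 61: f = (x + 18)(x + 40)(x + 52)(x + 56)(x^2 + 11x + 5), pattern 2+1+1+1+1; mod 97: f = (x + 72)(x + 76)(x + 95)(x^3 + 42x^2 + 56x + 17), pattern 3+1+1+1; mod 113: f = (x^2 + 21x + 59)(x^2 + 96x + 78)(x^2 + 103x + 49), pattern 2+2+2; mod 127: f = (x^3 + 46x^2 + 104x + 17)(x^3 + 75x^2 + 17x + 17), pattern 3+3. No other pattern occurs in this range, so the set of observed cycle types is {6, 3+2+1, 4+2, 2+2+1+1, 2+1+1+1+1, 3+1+1+1, 2+2+2, 3+3}. The candidates containing elements of all these cycle types are (S_3 x S_3) : C_2 (6T13) of order 72, S_6 (6T16) of order 720; the others are excluded. The observed types are precisely the cycle types that occur in (S_3 x S_3) : C_2 (6T13) (apart from the identity). Each of the other remaining candidates has further cycle types, and by the Chebotarev density theorem the matching factorization patterns would occur for a proportion of primes equal to their share of the group: S_6 (6T16) additionally contains elements of type 5+1, 4+1+1 (234 of its 720 elements, about 32% of primes). None of the 27 primes tested shows any such pattern (for each of these groups the chance of that is below 10^-4), which rules them out. Hence G = (S_3 x S_3) : C_2 (6T13), of order 72.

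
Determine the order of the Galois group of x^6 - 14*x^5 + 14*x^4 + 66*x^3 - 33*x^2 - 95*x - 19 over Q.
60

The degree of the splitting field over Q equals the order of the Galois group, so first determine the group. The polynomial f is an irreducible sextic over Q, so G = Gal(f/Q) is one of the 16 transitive subgroups 6T1, ..., 6T16 of S_6. The discriminant of f is 1770264843169 = 1330513^2, a perfect square, so G is contained in A_6. The transitive groups of degree 6 contained in A_6 are: A_4 (6T4, order 12), S_4 (6T7, order 24), (C_3 x C_3) : C_4 (6T10, order 36), PSL(2,5) (6T12, order 60), A_6 (6T15, order 360). By Dedekind's theorem, for a prime p not dividing disc(f) the degrees of the irreducible factors of f mod p form the cycle type of an element of G. Factoring f modulo the 21 such primes p <= 79 (skipping 19, which divides the discriminant), each new pattern first appears at: mod 2: f = (x + 1)(x^5 + x^4 + x^3 + x^2 + 1), pattern 5+1; mod 7: f = (x^3 + 2x^2 + 4x + 5)(x^3 + 5x^2 + 6), pattern 3+3; mod 61: f = (x + 11)(x + 56)(x^2 + 49x + 42)(x^2 + 53x + 51), pattern 2+2+1+1. No other pattern occurs in this range, so the set of observed cycle types is {5+1, 3+3, 2+2+1+1}. The candidates containing elements of all these cycle types are PSL(2,5) (6T12) of order 60, A_6 (6T15) of order 360; the others are excluded. The observed types are precisely the cycle types that occur in PSL(2,5) (6T12) (apart from the identity). Each of the other remaining candidates has further cycle types, and by the Chebotarev density theorem the matching factorization patterns would occur for a proportion of primes equal to their share of the group: A_6 (6T15) additionally contains elements of type 4+2, 3+1+1+1 (130 of its 360 elements, about 36% of primes). None of the 21 primes tested shows any such pattern (for each of these groups the chance of that is below 10^-4), which rules them out. Hence G = PSL(2,5) (6T12), of order 60. The Galois group PSL(2,5) (6T12) has order 60, so the splitting field has degree 60 over Q.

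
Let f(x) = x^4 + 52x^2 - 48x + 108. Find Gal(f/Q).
The polynomial is an irreducible quartic over Q and its discriminant is 9343991808, which is not a perfect square, so the Galois group is not contained in A_4. The resolvent cubic y^3 - 52*y^2 - 432*y + 20160 has exactly one rational root, so the Galois group is C_4 or D_4. The quartic remains irreducible over Q(sqrt(disc)), so the group is D_4.

D_4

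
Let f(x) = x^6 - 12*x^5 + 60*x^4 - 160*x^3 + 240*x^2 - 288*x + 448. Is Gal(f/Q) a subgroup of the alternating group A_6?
No

The polynomial is irreducible of degree 6 over Q. Its discriminant is -9727331052552192, which is not a perfect square. A Galois group lies in the alternating group exactly when the discriminant is a square in Q, so the Galois group ((S_3 x S_3) : C_2) is not contained in A_6.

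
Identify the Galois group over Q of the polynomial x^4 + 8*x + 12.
The polynomial is an irreducible quartic over Q and its discriminant is 331776 = 576^2, a perfect square, so the Galois group is contained in A_4. The resolvent cubic y^3 - 48*y - 64 is irreducible over Q. An irreducible resolvent with square discriminant gives A_4.

A_4 (order 12)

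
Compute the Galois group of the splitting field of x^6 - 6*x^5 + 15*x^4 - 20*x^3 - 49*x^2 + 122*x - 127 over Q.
The polynomial f is an irreducible sextic over Q, so G = Gal(f/Q) is one of the 16 transitive subgroups 6T1, ..., 6T16 of S_6. The discriminant of f is 3603718079512576 = 60030976^2, a perfect square, so G is contained in A_6. The transitive groups of degree 6 contained in A_6 are: A_4 (6T4, order 12), S_4 (6T7, order 24), (C_3 x C_3) : C_4 (6T10, order 36), PSL(2,5) (6T12, order 60), A_6 (6T15, order 360). By Dedekind's theorem, for a prime p not dividing disc(f) the degrees of the irreducible factors of f mod p form the cycle type of an element of G. Factoring f modulo the 79 such primes p <= 419 (skipping 2, 229, which divide the discriminant), each new pattern first appears at: mod 3: f = (x^3 + x^2 + 2)(x^3 + 2x^2 + x + 1), pattern 3+3; mod 7: f = (x^2 + 5x + 3)(x^4 + 3x^3 + 4x^2 + 2), pattern 4+2; mod 23: f = (x + 4)(x + 17)(x^2 + 2)(x^2 + 19x + 6), pattern 2+2+1+1; mod 193: f = (x + 6)(x + 12)(x + 18)(x + 173)(x + 179)(x + 185), pattern 1+1+1+1+1+1. No other pattern occurs in this range, so the set of observed cycle types is {3+3, 4+2, 2+2+1+1, 1+1+1+1+1+1}. The candidates containing elements of all these cycle types are S_4 (6T7) of order 24, (C_3 x C_3) : C_4 (6T10) of order 36, A_6 (6T15) of order 360; the others are excluded. The observed types are precisely the cycle types that occur in S_4 (6T7). Each of the other remaining candidates has further cycle types, and by the Chebotarev density theorem the matching factorization patterns would occur for a proportion of primes equal to their share of the group: (C_3 x C_3) : C_4 (6T10) additionally contains elements of type 3+1+1+1 (4 of its 36 elements, about 11% of primes); A_6 (6T15) additionally contains elements of type 5+1, 3+1+1+1 (184 of its 360 elements, about 51% of primes). None of the 79 primes tested shows any such pattern (for each of these groups the chance of that is below 10^-4), which rules them out. Hence G = S_4 (6T7), of order 24.

S_4 (order 24)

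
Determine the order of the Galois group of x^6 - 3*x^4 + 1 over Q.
24

The degree of the splitting field over Q equals the order of the Galois group, so first determine the group. The polynomial f is an irreducible sextic over Q, so G = Gal(f/Q) is one of the 16 transitive subgroups 6T1, ..., 6T16 of S_6. The discriminant of f is -419904, which is not a perfect square, so G is not contained in A_6. The transitive groups of degree 6 not contained in A_6 are: C_6 (6T1, order 6), S_3 (6T2, order 6), D_6 (6T3, order 12), C_3 x S_3 (6T5, order 18), A_4 x C_2 (6T6, order 24), S_4 (6T8, order 24), S_3 x S_3 (6T9, order 36), S_4 x C_2 (6T11, order 48), (S_3 x S_3) : C_2 (6T13, order 72), PGL(2,5) (6T14, order 120), S_6 (6T16, order 720). By Dedekind's theorem, for a prime p not dividing disc(f) the degrees of the irreducible factors of f mod p form the cycle type of an element of G. Factoring f modulo the 33 such primes p <= 149 (skipping 2, 3, which divide the discriminant), each new pattern first appears at: mod 5: f = (x^3 + x^2 + 4x + 3)(x^3 + 4x^2 + 4x + 2), pattern 3+3; mod 7: f = (x^6 + 4x^4 + 1), pattern 6; mod 17: f = (x + 2)(x + 15)(x^2 + 6)(x^2 + 12), pattern 2+2+1+1; mod 19: f = (x + 6)(x + 7)(x + 12)(x + 13)(x^2 + 6), pattern 2+1+1+1+1; mod 71: f = (x^2 + 40)(x^2 + 45)(x^2 + 54), pattern 2+2+2. No other pattern occurs in this range, so the set of observed cycle types is {3+3, 6, 2+2+1+1, 2+1+1+1+1, 2+2+2}. The candidates containing elements of all these cycle types are A_4 x C_2 (6T6) of order 24, S_4 x C_2 (6T11) of order 48, (S_3 x S_3) : C_2 (6T13) of order 72, S_6 (6T16) of order 720; the others are excluded. The observed types are precisely the cycle types that occur in A_4 x C_2 (6T6) (apart from the identity). Each of the other remaining candidates has further cycle types, and by the Chebotarev density theorem the matching factorization patterns would occur for a proportion of primes equal to their share of the group: S_4 x C_2 (6T11) additionally contains elements of type 4+2, 4+1+1 (12 of its 48 elements, about 25% of primes); (S_3 x S_3) : C_2 (6T13) additionally contains elements of type 4+2, 3+2+1, 3+1+1+1 (34 of its 72 elements, about 47% of primes); S_6 (6T16) additionally contains elements of type 5+1, 4+2, 4+1+1, 3+2+1, 3+1+1+1 (484 of its 720 elements, about 67% of primes). None of the 33 primes tested shows any such pattern (for each of these groups the chance of that is below 10^-4), which rules them out. Hence G = A_4 x C_2 (6T6), of order 24. The Galois group A_4 x C_2 (6T6) has order 24, so the splitting field has degree 24 over Q.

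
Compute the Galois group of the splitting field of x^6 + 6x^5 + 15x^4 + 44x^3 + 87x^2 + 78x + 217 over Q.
6T5: C_3 x S_3

The polynomial f is an irreducible sextic over Q, so G = Gal(f/Q) is one of the 16 transitive subgroups 6T1, ..., 6T16 of S_6. The discriminant of f is -190210142896128, which is not a perfect square, so G is not contained in A_6. The transitive groups of degree 6 not contained in A_6 are: C_6 (6T1, order 6), S_3 (6T2, order 6), D_6 (6T3, order 12), C_3 x S_3 (6T5, order 18), A_4 x C_2 (6T6, order 24), S_4 (6T8, order 24), S_3 x S_3 (6T9, order 36), S_4 x C_2 (6T11, order 48), (S_3 x S_3) : C_2 (6T13, order 72), PGL(2,5) (6T14, order 120), S_6 (6T16, order 720). By Dedekind's theorem, for a prime p not dividing disc(f) the degrees of the irreducible factors of f mod p form the cycle type of an element of G. Factoring f modulo the 33 such primes p <= 149 (skipping 2, 3, which divide the discriminant), each new pattern first appears at: mod 5: f = (x^6 + x^5 + 4x^3 + 2x^2 + 3x + 2), pattern 6; mod 7: f = (x)(x + 4)(x + 6)(x^3 + 3x^2 + 3x + 5), pattern 3+1+1+1; mod 17: f = (x^2 + 10)(x^2 + 11x + 4)(x^2 + 12x + 5), pattern 2+2+2; mod 19: f = (x^3 + 3x^2 + 3x + 10)(x^3 + 3x^2 + 3x + 16), pattern 3+3; mod 73: f = (x + 12)(x + 14)(x + 16)(x + 30)(x + 32)(x + 48), pattern 1+1+1+1+1+1. No other pattern occurs in this range, so the set of observed cycle types is {6, 3+1+1+1, 2+2+2, 3+3, 1+1+1+1+1+1}. The candidates containing elements of all these cycle types are C_3 x S_3 (6T5) of order 18, S_3 x S_3 (6T9) of order 36, (S_3 x S_3) : C_2 (6T13) of order 72, S_6 (6T16) of order 720; the others are excluded. The observed types are precisely the cycle types that occur in C_3 x S_3 (6T5). Each of the other remaining candidates has further cycle types, and by the Chebotarev density theorem the matching factorization patterns would occur for a proportion of primes equal to their share of the group: S_3 x S_3 (6T9) additionally contains elements of type 2+2+1+1 (9 of its 36 elements, about 25% of primes); (S_3 x S_3) : C_2 (6T13) additionally contains elements of type 4+2, 3+2+1, 2+2+1+1, 2+1+1+1+1 (45 of its 72 elements, about 62% of primes); S_6 (6T16) additionally contains elements of type 5+1, 4+2, 4+1+1, 3+2+1, 2+2+1+1, 2+1+1+1+1 (504 of its 720 elements, about 70% of primes). None of the 33 primes tested shows any such pattern (for each of these groups the chance of that is below 10^-4), which rules them out. Hence G = C_3 x S_3 (6T5), of order 18.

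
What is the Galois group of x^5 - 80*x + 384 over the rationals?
The polynomial f is an irreducible quintic over Q, so G = Gal(f/Q) is a transitive subgroup of S_5: one of C_5 (5T1, order 5), D_5 (5T2, order 10), F_20 (5T3, order 20), A_5 (5T4, order 60) or S_5 (5T5, order 120). The discriminant of f is 67108864000000 = 8192000^2, a perfect square, so G is contained in A_5. The transitive groups of degree 5 contained in A_5 are: C_5 (5T1, order 5), D_5 (5T2, order 10), A_5 (5T4, order 60). By Dedekind's theorem, for a prime p not dividing disc(f) the degrees of the irreducible factors of f mod p form the cycle type of an element of G. Factoring f modulo the 23 such primes p <= 97 (skipping 2, 5, which divide the discriminant), each new pattern first appears at: mod 3: f = (x)(x^2 + x + 2)(x^2 + 2x + 2), pattern 2+2+1; mod 7: f = (x^5 + 4x + 6), pattern 5. No other pattern occurs in this range, so the set of observed cycle types is {2+2+1, 5}. The candidates containing elements of all these cycle types are D_5 (5T2) of order 10, A_5 (5T4) of order 60; the others are excluded. The observed types are precisely the cycle types that occur in D_5 (5T2) (apart from the identity). Each of the other remaining candidates has further cycle types, and by the Chebotarev density theorem the matching factorization patterns would occur for a proportion of primes equal to their share of the group: A_5 (5T4) additionally contains elements of type 3+1+1 (20 of its 60 elements, about 33% of primes). None of the 23 primes tested shows any such pattern (for each of these groups the chance of that is below 10^-4), which rules them out. Hence G = D_5 (5T2), of order 10.

D_5 (also written D5)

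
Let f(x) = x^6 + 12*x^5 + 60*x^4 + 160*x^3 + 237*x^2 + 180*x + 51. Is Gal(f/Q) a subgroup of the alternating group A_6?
Yes

The polynomial is irreducible of degree 6 over Q. Its discriminant is 419904 = 648^2, a perfect square. A Galois group lies in the alternating group exactly when the discriminant is a square in Q, so the Galois group (A_4) is contained in A_6.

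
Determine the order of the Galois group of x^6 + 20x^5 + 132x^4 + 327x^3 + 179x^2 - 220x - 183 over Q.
60

The degree of the splitting field over Q equals the order of the Galois group, so first determine the group. The polynomial f is an irreducible sextic over Q, so G = Gal(f/Q) is one of the 16 transitive subgroups 6T1, ..., 6T16 of S_6. The discriminant of f is 8413926734596681 = 91727459^2, a perfect square, so G is contained in A_6. The transitive groups of degree 6 contained in A_6 are: A_4 (6T4, order 12), S_4 (6T7, order 24), (C_3 x C_3) : C_4 (6T10, order 36), PSL(2,5) (6T12, order 60), A_6 (6T15, order 360). By Dedekind's theorem, for a prime p not dividing disc(f) the degrees of the irreducible factors of f mod p form the cycle type of an element of G. Factoring f modulo the 21 such primes p <= 79 (skipping 19, which divides the discriminant), each new pattern first appears at: mod 2: f = (x + 1)(x^5 + x^4 + x^3 + x + 1), pattern 5+1; mod 7: f = (x^3 + 3)(x^3 + 6x^2 + 6x + 2), pattern 3+3; mod 61: f = (x)(x + 40)(x^2 + 47x + 14)(x^2 + 55x + 41), pattern 2+2+1+1. No other pattern occurs in this range, so the set of observed cycle types is {5+1, 3+3, 2+2+1+1}. The candidates containing elements of all these cycle types are PSL(2,5) (6T12) of order 60, A_6 (6T15) of order 360; the others are excluded. The observed types are precisely the cycle types that occur in PSL(2,5) (6T12) (apart from the identity). Each of the other remaining candidates has further cycle types, and by the Chebotarev density theorem the matching factorization patterns would occur for a proportion of primes equal to their share of the group: A_6 (6T15) additionally contains elements of type 4+2, 3+1+1+1 (130 of its 360 elements, about 36% of primes). None of the 21 primes tested shows any such pattern (for each of these groups the chance of that is below 10^-4), which rules them out. Hence G = PSL(2,5) (6T12), of order 60. The Galois group PSL(2,5) (6T12) has order 60, so the splitting field has degree 60 over Q.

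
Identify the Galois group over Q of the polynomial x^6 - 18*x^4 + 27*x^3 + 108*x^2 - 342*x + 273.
C_3 x S_3 (order 18)

The polynomial f is an irreducible sextic over Q, so G = Gal(f/Q) is one of the 16 transitive subgroups 6T1, ..., 6T16 of S_6. The discriminant of f is -152796047606667, which is not a perfect square, so G is not contained in A_6. The transitive groups of degree 6 not contained in A_6 are: C_6 (6T1, order 6), S_3 (6T2, order 6), D_6 (6T3, order 12), C_3 x S_3 (6T5, order 18), A_4 x C_2 (6T6, order 24), S_4 (6T8, order 24), S_3 x S_3 (6T9, order 36), S_4 x C_2 (6T11, order 48), (S_3 x S_3) : C_2 (6T13, order 72), PGL(2,5) (6T14, order 120), S_6 (6T16, order 720). By Dedekind's theorem, for a prime p not dividing disc(f) the degrees of the irreducible factors of f mod p form the cycle type of an element of G. Factoring f modulo the 33 such primes p <= 149 (skipping 3, 43, which divide the discriminant), each new pattern first appears at: mod 2: f = (x^6 + x^3 + 1), pattern 6; mod 7: f = (x)(x + 1)(x + 6)(x^3 + 4x + 6), pattern 3+1+1+1; mod 17: f = (x^2 + 2x + 12)(x^2 + 4x + 11)(x^2 + 11x + 4), pattern 2+2+2; mod 19: f = (x^3 + 3x + 1)(x^3 + 17x + 7), pattern 3+3; mod 73: f = (x + 2)(x + 23)(x + 34)(x + 37)(x + 53)(x + 70), pattern 1+1+1+1+1+1. No other pattern occurs in this range, so the set of observed cycle types is {6, 3+1+1+1, 2+2+2, 3+3, 1+1+1+1+1+1}. The candidates containing elements of all these cycle types are C_3 x S_3 (6T5) of order 18, S_3 x S_3 (6T9) of order 36, (S_3 x S_3) : C_2 (6T13) of order 72, S_6 (6T16) of order 720; the others are excluded. The observed types are precisely the cycle types that occur in C_3 x S_3 (6T5). Each of the other remaining candidates has further cycle types, and by the Chebotarev density theorem the matching factorization patterns would occur for a proportion of primes equal to their share of the group: S_3 x S_3 (6T9) additionally contains elements of type 2+2+1+1 (9 of its 36 elements, about 25% of primes); (S_3 x S_3) : C_2 (6T13) additionally contains elements of type 4+2, 3+2+1, 2+2+1+1, 2+1+1+1+1 (45 of its 72 elements, about 62% of primes); S_6 (6T16) additionally contains elements of type 5+1, 4+2, 4+1+1, 3+2+1, 2+2+1+1, 2+1+1+1+1 (504 of its 720 elements, about 70% of primes). None of the 33 primes tested shows any such pattern (for each of these groups the chance of that is below 10^-4), which rules them out. Hence G = C_3 x S_3 (6T5), of order 18.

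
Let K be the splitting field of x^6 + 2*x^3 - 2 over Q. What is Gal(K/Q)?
S_3 x S_3

The polynomial f is an irreducible sextic over Q, so G = Gal(f/Q) is one of the 16 transitive subgroups 6T1, ..., 6T16 of S_6. The discriminant of f is 5038848, which is not a perfect square, so G is not contained in A_6. The transitive groups of degree 6 not contained in A_6 are: C_6 (6T1, order 6), S_3 (6T2, order 6), D_6 (6T3, order 12), C_3 x S_3 (6T5, order 18), A_4 x C_2 (6T6, order 24), S_4 (6T8, order 24), S_3 x S_3 (6T9, order 36), S_4 x C_2 (6T11, order 48), (S_3 x S_3) : C_2 (6T13, order 72), PGL(2,5) (6T14, order 120), S_6 (6T16, order 720). By Dedekind's theorem, for a prime p not dividing disc(f) the degrees of the irreducible factors of f mod p form the cycle type of an element of G. Factoring f modulo the 23 such primes p <= 97 (skipping 2, 3, which divide the discriminant), each new pattern first appears at: mod 5: f = (x^6 + 2x^3 + 3), pattern 6; mod 11: f = (x + 6)(x + 8)(x^2 + 3x + 9)(x^2 + 5x + 3), pattern 2+2+1+1; mod 13: f = (x + 7)(x + 8)(x + 11)(x^3 + 10), pattern 3+1+1+1; mod 31: f = (x^2 + 17x + 27)(x^2 + 22x + 11)(x^2 + 23x + 24), pattern 2+2+2; mod 97: f = (x^3 + 11)(x^3 + 88), pattern 3+3. No other pattern occurs in this range, so the set of observed cycle types is {6, 2+2+1+1, 3+1+1+1, 2+2+2, 3+3}. The candidates containing elements of all these cycle types are S_3 x S_3 (6T9) of order 36, (S_3 x S_3) : C_2 (6T13) of order 72, S_6 (6T16) of order 720; the others are excluded. The observed types are precisely the cycle types that occur in S_3 x S_3 (6T9) (apart from the identity). Each of the other remaining candidates has further cycle types, and by the Chebotarev density theorem the matching factorization patterns would occur for a proportion of primes equal to their share of the group: (S_3 x S_3) : C_2 (6T13) additionally contains elements of type 4+2, 3+2+1, 2+1+1+1+1 (36 of its 72 elements, about 50% of primes); S_6 (6T16) additionally contains elements of type 5+1, 4+2, 4+1+1, 3+2+1, 2+1+1+1+1 (459 of its 720 elements, about 64% of primes). None of the 23 primes tested shows any such pattern (for each of these groups the chance of that is below 10^-4), which rules them out. Hence G = S_3 x S_3 (6T9), of order 36.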